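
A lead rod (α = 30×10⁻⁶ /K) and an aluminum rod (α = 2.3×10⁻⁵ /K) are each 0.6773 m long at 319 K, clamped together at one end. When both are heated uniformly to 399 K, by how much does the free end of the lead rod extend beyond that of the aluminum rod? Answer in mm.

0.379 mm

ΔT = 80 K
lead: ΔL = 30×10⁻⁶ × 0.6773 m × 80 = 1.6255×10⁻³ m = 1.6255 mm
aluminum: ΔL = 2.3×10⁻⁵ × 0.6773 m × 80 = 1.2462×10⁻³ m = 1.2462 mm
difference = 1.6255 − 1.2462 = 0.3793 mm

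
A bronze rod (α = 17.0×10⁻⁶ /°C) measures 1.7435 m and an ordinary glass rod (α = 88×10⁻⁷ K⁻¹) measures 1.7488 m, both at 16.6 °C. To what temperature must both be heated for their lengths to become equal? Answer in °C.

T = 388.5 °C

L₁(1 + α₁ΔT) = L₂(1 + α₂ΔT) ⇒ ΔT = (L₂ − L₁)/(α₁L₁ − α₂L₂)
L₂ − L₁ = 1.7488 − 1.7435 = 5.30×10⁻³ m
α₁L₁ − α₂L₂ = 17.0×10⁻⁶×1.7435 − 88×10⁻⁷×1.7488 = 1.425006×10⁻⁵ m/K
ΔT = 5.30×10⁻³ / 1.425006×10⁻⁵ = 371.928 K
T = 16.6 + 371.928 = 388.528 °C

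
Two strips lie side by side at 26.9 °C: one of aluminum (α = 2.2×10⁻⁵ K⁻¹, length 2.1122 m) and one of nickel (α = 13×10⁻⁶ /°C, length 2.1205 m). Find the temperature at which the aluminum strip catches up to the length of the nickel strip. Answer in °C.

T = 466.0 °C

Equal length when α₁L₁ΔT − α₂L₂ΔT = L₂ − L₁ = 8.30×10⁻³ m
α₁L₁ = 4.64684×10⁻⁵, α₂L₂ = 2.75665×10⁻⁵ → Δ(αL) = 1.89019×10⁻⁵ m/K
ΔT = 8.30×10⁻³ / 1.89019×10⁻⁵ = 439.109 K, so T = 26.9 + 439.109 = 466.009 °C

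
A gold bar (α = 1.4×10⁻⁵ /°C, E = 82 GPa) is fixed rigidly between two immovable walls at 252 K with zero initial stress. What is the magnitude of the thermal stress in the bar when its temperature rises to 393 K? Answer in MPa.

Fully constrained: the free strain ε = αΔT is blocked, so σ = Eε = EαΔT.
|ΔT| = 141 K
σ = 82.0×10⁹ × 1.4×10⁻⁵ × 141 = 1.62×10⁸ Pa

σ = 162 MPa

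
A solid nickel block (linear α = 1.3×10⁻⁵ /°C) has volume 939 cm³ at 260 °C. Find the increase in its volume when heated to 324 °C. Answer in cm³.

ΔV = 2.34 cm³

Isotropic solid: β ≈ 3α = 3.9×10⁻⁵ /K; ΔT = 64 K
ΔV = 3αV₀ΔT = 3(1.3×10⁻⁵)(939)(64) = 2.34 cm³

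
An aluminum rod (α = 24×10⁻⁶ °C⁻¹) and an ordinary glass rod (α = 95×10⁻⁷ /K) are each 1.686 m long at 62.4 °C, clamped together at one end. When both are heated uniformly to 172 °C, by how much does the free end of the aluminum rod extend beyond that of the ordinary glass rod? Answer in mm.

2.68 mm

ΔT = 109.6 K
aluminum: ΔL = 24×10⁻⁶ × 1.686 m × 109.6 = 4.4349×10⁻³ m = 4.4349 mm
ordinary glass: ΔL = 95×10⁻⁷ × 1.686 m × 109.6 = 1.7555×10⁻³ m = 1.7555 mm
difference = 4.4349 − 1.7555 = 2.6794 mm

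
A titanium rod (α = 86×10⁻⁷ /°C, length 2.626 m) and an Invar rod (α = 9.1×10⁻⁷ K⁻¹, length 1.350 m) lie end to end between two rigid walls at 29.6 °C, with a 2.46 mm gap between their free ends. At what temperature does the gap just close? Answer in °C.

T = 133 °C

α₁L₁ = 2.25836×10⁻⁵ m/K, α₂L₂ = 1.2285×10⁻⁶ m/K → total 2.38121×10⁻⁵ m/K
ΔT = g/(α₁L₁+α₂L₂) = 2.46×10⁻³ / 2.38121×10⁻⁵ = 103.31 K
T = 29.6 + 103.31 = 132.91 °C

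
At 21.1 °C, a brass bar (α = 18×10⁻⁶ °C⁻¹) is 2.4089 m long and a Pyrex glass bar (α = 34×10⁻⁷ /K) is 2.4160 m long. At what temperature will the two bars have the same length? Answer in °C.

Equal length when α₁L₁ΔT − α₂L₂ΔT = L₂ − L₁ = 7.10×10⁻³ m
α₁L₁ = 4.33602×10⁻⁵, α₂L₂ = 8.2144×10⁻⁶ → Δ(αL) = 3.51458×10⁻⁵ m/K
ΔT = 7.10×10⁻³ / 3.51458×10⁻⁵ = 202.016 K, so T = 21.1 + 202.016 = 223.116 °C

T = 223.1 °C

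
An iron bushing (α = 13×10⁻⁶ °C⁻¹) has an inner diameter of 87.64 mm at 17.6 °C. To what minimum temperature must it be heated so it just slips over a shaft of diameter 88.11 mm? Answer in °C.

Required Δd = 88.11 − 87.64 = 0.47 mm
Δd = αd₀ΔT ⇒ ΔT = Δd/(αd₀) = 0.47 / (13×10⁻⁶ × 87.64) = 412.53 K
T_min = 17.6 + 412.53 = 430.13 °C

T = 430 °C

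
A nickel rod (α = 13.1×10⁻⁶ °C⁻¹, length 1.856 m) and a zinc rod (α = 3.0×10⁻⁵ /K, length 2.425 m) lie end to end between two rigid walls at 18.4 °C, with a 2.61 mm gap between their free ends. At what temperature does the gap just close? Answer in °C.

T = 45.3 °C

Gap closes when ΔL₁ + ΔL₂ = 2.61 mm = 2.61×10⁻³ m
(α₁L₁ + α₂L₂)ΔT = g
α₁L₁ + α₂L₂ = 13.1×10⁻⁶×1.856 + 3.0×10⁻⁵×2.425 = 9.70636×10⁻⁵ m/K
ΔT = 2.61×10⁻³ / 9.70636×10⁻⁵ = 26.890 K
T = 18.4 + 26.890 = 45.290 °C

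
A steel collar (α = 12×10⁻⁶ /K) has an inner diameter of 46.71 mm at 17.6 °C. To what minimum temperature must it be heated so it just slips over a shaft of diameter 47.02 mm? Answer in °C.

T = 571 °C

Required Δd = 47.02 − 46.71 = 0.31 mm
Δd = αd₀ΔT ⇒ ΔT = Δd/(αd₀) = 0.31 / (12×10⁻⁶ × 46.71) = 553.06 K
T_min = 17.6 + 553.06 = 570.66 °C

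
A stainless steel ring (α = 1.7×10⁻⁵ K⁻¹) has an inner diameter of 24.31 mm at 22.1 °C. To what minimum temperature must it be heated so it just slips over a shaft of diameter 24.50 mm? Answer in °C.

T = 482 °C

Required Δd = 24.50 − 24.31 = 0.19 mm
Δd = αd₀ΔT ⇒ ΔT = Δd/(αd₀) = 0.19 / (1.7×10⁻⁵ × 24.31) = 459.75 K
T_min = 22.1 + 459.75 = 481.85 °C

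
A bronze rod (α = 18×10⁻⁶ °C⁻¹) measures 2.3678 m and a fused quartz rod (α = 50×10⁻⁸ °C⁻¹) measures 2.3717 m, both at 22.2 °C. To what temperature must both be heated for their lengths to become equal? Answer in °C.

T = 116.3 °C

L₁(1 + α₁ΔT) = L₂(1 + α₂ΔT) ⇒ ΔT = (L₂ − L₁)/(α₁L₁ − α₂L₂)
L₂ − L₁ = 2.3717 − 2.3678 = 3.90×10⁻³ m
α₁L₁ − α₂L₂ = 18×10⁻⁶×2.3678 − 50×10⁻⁸×2.3717 = 4.143455×10⁻⁵ m/K
ΔT = 3.90×10⁻³ / 4.143455×10⁻⁵ = 94.124 K
T = 22.2 + 94.124 = 116.324 °C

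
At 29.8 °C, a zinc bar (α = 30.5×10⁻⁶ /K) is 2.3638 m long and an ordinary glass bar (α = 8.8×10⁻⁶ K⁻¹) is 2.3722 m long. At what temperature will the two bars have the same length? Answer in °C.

L₁(1 + α₁ΔT) = L₂(1 + α₂ΔT) ⇒ ΔT = (L₂ − L₁)/(α₁L₁ − α₂L₂)
L₂ − L₁ = 2.3722 − 2.3638 = 8.40×10⁻³ m
α₁L₁ − α₂L₂ = 30.5×10⁻⁶×2.3638 − 8.8×10⁻⁶×2.3722 = 5.122054×10⁻⁵ m/K
ΔT = 8.40×10⁻³ / 5.122054×10⁻⁵ = 163.997 K
T = 29.8 + 163.997 = 193.797 °C

T = 193.8 °C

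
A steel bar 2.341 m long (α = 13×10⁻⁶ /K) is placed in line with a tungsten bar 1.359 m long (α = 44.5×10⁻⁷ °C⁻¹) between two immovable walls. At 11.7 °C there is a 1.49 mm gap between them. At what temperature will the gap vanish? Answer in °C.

T = 52.5 °C

Gap closes when ΔL₁ + ΔL₂ = 1.49 mm = 1.49×10⁻³ m
(α₁L₁ + α₂L₂)ΔT = g
α₁L₁ + α₂L₂ = 13×10⁻⁶×2.341 + 44.5×10⁻⁷×1.359 = 3.648055×10⁻⁵ m/K
ΔT = 1.49×10⁻³ / 3.648055×10⁻⁵ = 40.844 K
T = 11.7 + 40.844 = 52.544 °C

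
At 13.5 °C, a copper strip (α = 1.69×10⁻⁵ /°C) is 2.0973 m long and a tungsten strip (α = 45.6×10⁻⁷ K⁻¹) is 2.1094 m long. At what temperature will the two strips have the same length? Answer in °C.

T = 482.0 °C

Equal length when α₁L₁ΔT − α₂L₂ΔT = L₂ − L₁ = 1.21×10⁻² m
α₁L₁ = 3.544437×10⁻⁵, α₂L₂ = 9.618864×10⁻⁶ → Δ(αL) = 2.5825506×10⁻⁵ m/K
ΔT = 1.21×10⁻² / 2.5825506×10⁻⁵ = 468.529 K, so T = 13.5 + 468.529 = 482.029 °C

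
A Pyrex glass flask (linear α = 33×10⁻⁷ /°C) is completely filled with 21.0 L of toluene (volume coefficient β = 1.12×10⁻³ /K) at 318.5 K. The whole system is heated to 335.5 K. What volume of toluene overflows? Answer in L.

0.396 L

The flask also expands: β_container ≈ 3α = 9.9×10⁻⁶ /K
Net overflow = V₀(β_liq − 3α_cont)ΔT
β − 3α = 1.12×10⁻³ − 9.9×10⁻⁶ = 1.1101×10⁻³ /K; ΔT = 17.0 K
ΔV = 21.0 × 1.1101×10⁻³ × 17.0 = 0.396 L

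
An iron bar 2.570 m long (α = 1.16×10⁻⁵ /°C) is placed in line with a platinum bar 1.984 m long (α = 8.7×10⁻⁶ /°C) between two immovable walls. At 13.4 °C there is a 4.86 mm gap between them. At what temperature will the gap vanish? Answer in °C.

T = 117 °C

α₁L₁ = 2.9812×10⁻⁵ m/K, α₂L₂ = 1.72608×10⁻⁵ m/K → total 4.70728×10⁻⁵ m/K
ΔT = g/(α₁L₁+α₂L₂) = 4.86×10⁻³ / 4.70728×10⁻⁵ = 103.24 K
T = 13.4 + 103.24 = 116.64 °C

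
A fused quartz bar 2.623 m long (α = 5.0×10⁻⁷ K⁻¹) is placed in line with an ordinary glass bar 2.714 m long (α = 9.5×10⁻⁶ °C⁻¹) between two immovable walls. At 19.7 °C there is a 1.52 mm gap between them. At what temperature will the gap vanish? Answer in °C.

T = 75.8 °C

α₁L₁ = 1.3115×10⁻⁶ m/K, α₂L₂ = 2.5783×10⁻⁵ m/K → total 2.70945×10⁻⁵ m/K
ΔT = g/(α₁L₁+α₂L₂) = 1.52×10⁻³ / 2.70945×10⁻⁵ = 56.100 K
T = 19.7 + 56.100 = 75.800 °C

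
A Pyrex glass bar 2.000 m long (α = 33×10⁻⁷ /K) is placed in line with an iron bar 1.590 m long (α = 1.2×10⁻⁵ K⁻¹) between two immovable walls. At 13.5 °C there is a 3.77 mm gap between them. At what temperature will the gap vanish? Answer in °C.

T = 160 °C

α₁L₁ = 6.600×10⁻⁶ m/K, α₂L₂ = 1.908×10⁻⁵ m/K → total 2.568×10⁻⁵ m/K
ΔT = g/(α₁L₁+α₂L₂) = 3.77×10⁻³ / 2.568×10⁻⁵ = 146.81 K
T = 13.5 + 146.81 = 160.31 °C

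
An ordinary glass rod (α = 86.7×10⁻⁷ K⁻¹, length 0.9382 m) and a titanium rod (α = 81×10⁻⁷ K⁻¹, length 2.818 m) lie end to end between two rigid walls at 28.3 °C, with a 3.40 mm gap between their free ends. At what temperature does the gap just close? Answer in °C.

T = 138 °C

α₁L₁ = 8.134194×10⁻⁶ m/K, α₂L₂ = 2.28258×10⁻⁵ m/K → total 3.0959994×10⁻⁵ m/K
ΔT = g/(α₁L₁+α₂L₂) = 3.40×10⁻³ / 3.0959994×10⁻⁵ = 109.82 K
T = 28.3 + 109.82 = 138.12 °C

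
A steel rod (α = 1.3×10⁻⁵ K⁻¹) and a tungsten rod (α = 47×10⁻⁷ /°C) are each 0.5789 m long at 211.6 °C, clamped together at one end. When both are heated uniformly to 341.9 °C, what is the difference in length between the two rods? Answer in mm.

0.626 mm

ΔT = 130.3 K
steel: ΔL = 1.3×10⁻⁵ × 0.5789 m × 130.3 = 9.8060×10⁻⁴ m = 0.98060 mm
tungsten: ΔL = 47×10⁻⁷ × 0.5789 m × 130.3 = 3.5452×10⁻⁴ m = 0.35452 mm
difference = 0.98060 − 0.35452 = 0.62608 mm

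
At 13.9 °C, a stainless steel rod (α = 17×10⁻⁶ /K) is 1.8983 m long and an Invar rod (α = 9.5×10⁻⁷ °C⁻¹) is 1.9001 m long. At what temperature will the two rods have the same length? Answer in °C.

T = 72.98 °C

L₁(1 + α₁ΔT) = L₂(1 + α₂ΔT) ⇒ ΔT = (L₂ − L₁)/(α₁L₁ − α₂L₂)
L₂ − L₁ = 1.9001 − 1.8983 = 1.80×10⁻³ m
α₁L₁ − α₂L₂ = 17×10⁻⁶×1.8983 − 9.5×10⁻⁷×1.9001 = 3.0466005×10⁻⁵ m/K
ΔT = 1.80×10⁻³ / 3.0466005×10⁻⁵ = 59.0822 K
T = 13.9 + 59.0822 = 72.9822 °C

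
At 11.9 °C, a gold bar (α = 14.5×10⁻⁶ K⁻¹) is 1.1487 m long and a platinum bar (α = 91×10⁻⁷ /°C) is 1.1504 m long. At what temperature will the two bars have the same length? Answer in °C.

Equal length when α₁L₁ΔT − α₂L₂ΔT = L₂ − L₁ = 1.70×10⁻³ m
α₁L₁ = 1.665615×10⁻⁵, α₂L₂ = 1.046864×10⁻⁵ → Δ(αL) = 6.18751×10⁻⁶ m/K
ΔT = 1.70×10⁻³ / 6.18751×10⁻⁶ = 274.747 K, so T = 11.9 + 274.747 = 286.647 °C

T = 286.6 °C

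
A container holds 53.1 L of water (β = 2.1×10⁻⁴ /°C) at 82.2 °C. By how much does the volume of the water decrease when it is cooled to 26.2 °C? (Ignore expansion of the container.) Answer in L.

|ΔT| = |26.2 − 82.2| = 56.0 K
ΔV = βV₀ΔT = (2.1×10⁻⁴)(53.1)(56.0) = 0.624 L

ΔV = 0.624 L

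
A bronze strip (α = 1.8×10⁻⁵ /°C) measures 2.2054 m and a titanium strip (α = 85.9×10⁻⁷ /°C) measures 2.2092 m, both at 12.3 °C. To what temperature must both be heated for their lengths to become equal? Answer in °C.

T = 195.7 °C

Equal length when α₁L₁ΔT − α₂L₂ΔT = L₂ − L₁ = 3.80×10⁻³ m
α₁L₁ = 3.96972×10⁻⁵, α₂L₂ = 1.8977028×10⁻⁵ → Δ(αL) = 2.0720172×10⁻⁵ m/K
ΔT = 3.80×10⁻³ / 2.0720172×10⁻⁵ = 183.396 K, so T = 12.3 + 183.396 = 195.696 °C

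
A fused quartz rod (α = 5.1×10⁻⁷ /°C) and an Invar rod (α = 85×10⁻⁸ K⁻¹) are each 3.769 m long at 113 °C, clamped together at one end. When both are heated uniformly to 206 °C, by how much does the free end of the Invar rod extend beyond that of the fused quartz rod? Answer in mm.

ΔT = 93 K
fused quartz: ΔL = 5.1×10⁻⁷ × 3.769 m × 93 = 1.7876×10⁻⁴ m = 0.17876 mm
Invar: ΔL = 85×10⁻⁸ × 3.769 m × 93 = 2.9794×10⁻⁴ m = 0.29794 mm
difference = 0.29794 − 0.17876 = 0.11918 mm

0.119 mm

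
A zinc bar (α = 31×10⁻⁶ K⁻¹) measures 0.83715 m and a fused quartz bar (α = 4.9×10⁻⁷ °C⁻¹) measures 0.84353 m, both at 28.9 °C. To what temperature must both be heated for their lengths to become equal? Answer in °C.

T = 278.7 °C

Equal length when α₁L₁ΔT − α₂L₂ΔT = L₂ − L₁ = 6.38×10⁻³ m
α₁L₁ = 2.595165×10⁻⁵, α₂L₂ = 4.133297×10⁻⁷ → Δ(αL) = 2.55383203×10⁻⁵ m/K
ΔT = 6.38×10⁻³ / 2.55383203×10⁻⁵ = 249.821 K, so T = 28.9 + 249.821 = 278.721 °C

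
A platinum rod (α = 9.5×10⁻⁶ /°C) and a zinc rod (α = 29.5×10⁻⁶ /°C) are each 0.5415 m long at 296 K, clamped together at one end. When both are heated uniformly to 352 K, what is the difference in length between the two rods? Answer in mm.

0.606 mm

ΔT = 56 K
platinum: ΔL = 9.5×10⁻⁶ × 0.5415 m × 56 = 2.8808×10⁻⁴ m = 0.28808 mm
zinc: ΔL = 29.5×10⁻⁶ × 0.5415 m × 56 = 8.9456×10⁻⁴ m = 0.89456 mm
difference = 0.89456 − 0.28808 = 0.60648 mm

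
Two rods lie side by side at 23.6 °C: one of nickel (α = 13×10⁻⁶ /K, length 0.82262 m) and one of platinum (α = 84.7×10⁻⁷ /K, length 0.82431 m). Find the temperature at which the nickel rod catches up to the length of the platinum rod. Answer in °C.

L₁(1 + α₁ΔT) = L₂(1 + α₂ΔT) ⇒ ΔT = (L₂ − L₁)/(α₁L₁ − α₂L₂)
L₂ − L₁ = 0.82431 − 0.82262 = 1.69×10⁻³ m
α₁L₁ − α₂L₂ = 13×10⁻⁶×0.82262 − 84.7×10⁻⁷×0.82431 = 3.7121543×10⁻⁶ m/K
ΔT = 1.69×10⁻³ / 3.7121543×10⁻⁶ = 455.261 K
T = 23.6 + 455.261 = 478.861 °C

T = 478.9 °C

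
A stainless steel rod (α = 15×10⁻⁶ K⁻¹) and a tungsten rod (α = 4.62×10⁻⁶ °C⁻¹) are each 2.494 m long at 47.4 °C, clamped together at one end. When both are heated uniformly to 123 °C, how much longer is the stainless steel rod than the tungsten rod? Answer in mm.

ΔT = 75.6 K
stainless steel: ΔL = 15×10⁻⁶ × 2.494 m × 75.6 = 2.8282×10⁻³ m = 2.8282 mm
tungsten: ΔL = 4.62×10⁻⁶ × 2.494 m × 75.6 = 8.7108×10⁻⁴ m = 0.87108 mm
difference = 2.8282 − 0.87108 = 1.95712 mm

1.96 mm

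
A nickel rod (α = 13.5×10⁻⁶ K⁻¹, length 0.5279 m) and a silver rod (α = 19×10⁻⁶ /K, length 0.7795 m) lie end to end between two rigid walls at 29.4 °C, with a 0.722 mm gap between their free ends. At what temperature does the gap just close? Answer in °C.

T = 62.3 °C

α₁L₁ = 7.12665×10⁻⁶ m/K, α₂L₂ = 1.48105×10⁻⁵ m/K → total 2.193715×10⁻⁵ m/K
ΔT = g/(α₁L₁+α₂L₂) = 7.22×10⁻⁴ / 2.193715×10⁻⁵ = 32.912 K
T = 29.4 + 32.912 = 62.312 °C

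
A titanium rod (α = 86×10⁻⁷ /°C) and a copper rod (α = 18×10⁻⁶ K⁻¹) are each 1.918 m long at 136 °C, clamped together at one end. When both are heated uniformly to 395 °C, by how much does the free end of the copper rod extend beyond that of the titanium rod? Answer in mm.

ΔT = 259 K
titanium: ΔL = 86×10⁻⁷ × 1.918 m × 259 = 4.2722×10⁻³ m = 4.2722 mm
copper: ΔL = 18×10⁻⁶ × 1.918 m × 259 = 8.9417×10⁻³ m = 8.9417 mm
difference = 8.9417 − 4.2722 = 4.6695 mm

4.67 mm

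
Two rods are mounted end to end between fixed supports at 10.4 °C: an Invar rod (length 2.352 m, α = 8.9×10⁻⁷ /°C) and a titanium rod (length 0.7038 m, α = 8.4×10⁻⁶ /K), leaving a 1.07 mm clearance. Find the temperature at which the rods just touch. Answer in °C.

T = 144 °C

Gap closes when ΔL₁ + ΔL₂ = 1.07 mm = 1.07×10⁻³ m
(α₁L₁ + α₂L₂)ΔT = g
α₁L₁ + α₂L₂ = 8.9×10⁻⁷×2.352 + 8.4×10⁻⁶×0.7038 = 8.0052×10⁻⁶ m/K
ΔT = 1.07×10⁻³ / 8.0052×10⁻⁶ = 133.66 K
T = 10.4 + 133.66 = 144.06 °C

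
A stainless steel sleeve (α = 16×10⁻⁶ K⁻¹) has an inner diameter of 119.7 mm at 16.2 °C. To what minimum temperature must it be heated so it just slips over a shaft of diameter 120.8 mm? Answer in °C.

T = 591 °C

Required Δd = 120.8 − 119.7 = 1.1 mm
Δd = αd₀ΔT ⇒ ΔT = Δd/(αd₀) = 1.1 / (16×10⁻⁶ × 119.7) = 574.35 K
T_min = 16.2 + 574.35 = 590.55 °C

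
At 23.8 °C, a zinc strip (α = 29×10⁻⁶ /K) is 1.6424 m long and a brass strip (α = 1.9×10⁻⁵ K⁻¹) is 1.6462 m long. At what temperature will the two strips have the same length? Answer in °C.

Equal length when α₁L₁ΔT − α₂L₂ΔT = L₂ − L₁ = 3.80×10⁻³ m
α₁L₁ = 4.76296×10⁻⁵, α₂L₂ = 3.12778×10⁻⁵ → Δ(αL) = 1.63518×10⁻⁵ m/K
ΔT = 3.80×10⁻³ / 1.63518×10⁻⁵ = 232.390 K, so T = 23.8 + 232.390 = 256.190 °C

T = 256.2 °C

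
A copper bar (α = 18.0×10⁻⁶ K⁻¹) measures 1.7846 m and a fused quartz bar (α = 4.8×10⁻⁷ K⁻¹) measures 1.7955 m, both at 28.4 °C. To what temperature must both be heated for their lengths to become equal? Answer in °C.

T = 377.1 °C

Equal length when α₁L₁ΔT − α₂L₂ΔT = L₂ − L₁ = 1.09×10⁻² m
α₁L₁ = 3.21228×10⁻⁵, α₂L₂ = 8.6184×10⁻⁷ → Δ(αL) = 3.126096×10⁻⁵ m/K
ΔT = 1.09×10⁻² / 3.126096×10⁻⁵ = 348.678 K, so T = 28.4 + 348.678 = 377.078 °C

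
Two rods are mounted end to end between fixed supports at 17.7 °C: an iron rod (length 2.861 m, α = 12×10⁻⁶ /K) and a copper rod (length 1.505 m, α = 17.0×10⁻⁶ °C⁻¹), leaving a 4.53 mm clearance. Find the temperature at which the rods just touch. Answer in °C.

T = 93.3 °C

α₁L₁ = 3.4332×10⁻⁵ m/K, α₂L₂ = 2.5585×10⁻⁵ m/K → total 5.9917×10⁻⁵ m/K
ΔT = g/(α₁L₁+α₂L₂) = 4.53×10⁻³ / 5.9917×10⁻⁵ = 75.605 K
T = 17.7 + 75.605 = 93.305 °C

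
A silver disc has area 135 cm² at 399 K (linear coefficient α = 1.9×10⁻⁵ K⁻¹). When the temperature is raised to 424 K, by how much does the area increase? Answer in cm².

Area coefficient ≈ 2α; |ΔT| = 25 K
ΔA = 2αA₀ΔT = 2(1.9×10⁻⁵)(135)(25) = 0.128 cm²

ΔA = 0.128 cm²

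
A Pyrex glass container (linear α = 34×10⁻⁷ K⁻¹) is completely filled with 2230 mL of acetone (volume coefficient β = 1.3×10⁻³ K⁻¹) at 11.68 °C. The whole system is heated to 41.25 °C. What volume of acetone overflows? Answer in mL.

The container also expands: β_container ≈ 3α = 1.02×10⁻⁵ /K
Net overflow = V₀(β_liq − 3α_cont)ΔT
β − 3α = 1.30×10⁻³ − 1.02×10⁻⁵ = 1.2898×10⁻³ /K; ΔT = 29.57 K
ΔV = 2230 × 1.2898×10⁻³ × 29.57 = 85.1 mL

85.1 mL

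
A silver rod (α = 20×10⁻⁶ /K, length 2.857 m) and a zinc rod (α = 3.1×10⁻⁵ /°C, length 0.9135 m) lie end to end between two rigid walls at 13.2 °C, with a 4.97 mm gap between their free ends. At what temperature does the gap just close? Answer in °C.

α₁L₁ = 5.714×10⁻⁵ m/K, α₂L₂ = 2.83185×10⁻⁵ m/K → total 8.54585×10⁻⁵ m/K
ΔT = g/(α₁L₁+α₂L₂) = 4.97×10⁻³ / 8.54585×10⁻⁵ = 58.157 K
T = 13.2 + 58.157 = 71.357 °C

T = 71.4 °C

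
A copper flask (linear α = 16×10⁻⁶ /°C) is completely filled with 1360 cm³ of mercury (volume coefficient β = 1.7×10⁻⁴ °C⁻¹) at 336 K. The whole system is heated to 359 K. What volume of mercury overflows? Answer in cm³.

3.82 cm³

The flask also expands: β_container ≈ 3α = 4.8×10⁻⁵ /K
Net overflow = V₀(β_liq − 3α_cont)ΔT
β − 3α = 1.70×10⁻⁴ − 4.8×10⁻⁵ = 1.22×10⁻⁴ /K; ΔT = 23 K
ΔV = 1360 × 1.22×10⁻⁴ × 23 = 3.82 cm³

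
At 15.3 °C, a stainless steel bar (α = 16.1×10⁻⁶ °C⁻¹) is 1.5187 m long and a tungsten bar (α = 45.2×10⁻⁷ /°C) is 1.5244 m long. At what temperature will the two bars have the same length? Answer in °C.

T = 339.9 °C

Equal length when α₁L₁ΔT − α₂L₂ΔT = L₂ − L₁ = 5.70×10⁻³ m
α₁L₁ = 2.445107×10⁻⁵, α₂L₂ = 6.890288×10⁻⁶ → Δ(αL) = 1.7560782×10⁻⁵ m/K
ΔT = 5.70×10⁻³ / 1.7560782×10⁻⁵ = 324.587 K, so T = 15.3 + 324.587 = 339.887 °C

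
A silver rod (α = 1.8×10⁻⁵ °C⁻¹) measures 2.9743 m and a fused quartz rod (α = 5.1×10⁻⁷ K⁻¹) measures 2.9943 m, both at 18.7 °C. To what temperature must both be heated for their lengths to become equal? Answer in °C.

T = 403.2 °C

Equal length when α₁L₁ΔT − α₂L₂ΔT = L₂ − L₁ = 2.00×10⁻² m
α₁L₁ = 5.35374×10⁻⁵, α₂L₂ = 1.527093×10⁻⁶ → Δ(αL) = 5.2010307×10⁻⁵ m/K
ΔT = 2.00×10⁻² / 5.2010307×10⁻⁵ = 384.539 K, so T = 18.7 + 384.539 = 403.239 °C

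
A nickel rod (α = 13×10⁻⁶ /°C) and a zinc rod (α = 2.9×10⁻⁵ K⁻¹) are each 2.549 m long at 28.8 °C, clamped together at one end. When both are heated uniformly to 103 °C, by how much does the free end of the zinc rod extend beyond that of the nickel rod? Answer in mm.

3.03 mm

ΔT = 74.2 K
nickel: ΔL = 13×10⁻⁶ × 2.549 m × 74.2 = 2.4588×10⁻³ m = 2.4588 mm
zinc: ΔL = 2.9×10⁻⁵ × 2.549 m × 74.2 = 5.4849×10⁻³ m = 5.4849 mm
difference = 5.4849 − 2.4588 = 3.0261 mm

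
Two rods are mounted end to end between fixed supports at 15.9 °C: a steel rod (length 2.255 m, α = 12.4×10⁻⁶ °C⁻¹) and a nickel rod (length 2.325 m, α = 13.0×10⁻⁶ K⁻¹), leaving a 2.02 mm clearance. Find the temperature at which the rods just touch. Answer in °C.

T = 50.6 °C

Gap closes when ΔL₁ + ΔL₂ = 2.02 mm = 2.02×10⁻³ m
(α₁L₁ + α₂L₂)ΔT = g
α₁L₁ + α₂L₂ = 12.4×10⁻⁶×2.255 + 13.0×10⁻⁶×2.325 = 5.8187×10⁻⁵ m/K
ΔT = 2.02×10⁻³ / 5.8187×10⁻⁵ = 34.716 K
T = 15.9 + 34.716 = 50.616 °C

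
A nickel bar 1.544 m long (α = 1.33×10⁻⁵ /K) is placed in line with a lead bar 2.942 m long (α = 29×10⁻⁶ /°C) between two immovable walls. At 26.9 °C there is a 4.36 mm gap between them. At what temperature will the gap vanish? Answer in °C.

α₁L₁ = 2.05352×10⁻⁵ m/K, α₂L₂ = 8.5318×10⁻⁵ m/K → total 1.058532×10⁻⁴ m/K
ΔT = g/(α₁L₁+α₂L₂) = 4.36×10⁻³ / 1.058532×10⁻⁴ = 41.189 K
T = 26.9 + 41.189 = 68.089 °C

T = 68.1 °C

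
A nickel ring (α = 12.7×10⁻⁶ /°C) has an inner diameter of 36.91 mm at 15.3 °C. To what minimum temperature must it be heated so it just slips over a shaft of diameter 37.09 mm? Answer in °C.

T = 399 °C

Required Δd = 37.09 − 36.91 = 0.18 mm
Δd = αd₀ΔT ⇒ ΔT = Δd/(αd₀) = 0.18 / (12.7×10⁻⁶ × 36.91) = 383.99 K
T_min = 15.3 + 383.99 = 399.29 °C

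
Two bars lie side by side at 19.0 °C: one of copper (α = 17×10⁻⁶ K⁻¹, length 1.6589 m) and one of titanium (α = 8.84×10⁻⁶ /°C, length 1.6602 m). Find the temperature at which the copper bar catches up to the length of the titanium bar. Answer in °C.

T = 115.1 °C

L₁(1 + α₁ΔT) = L₂(1 + α₂ΔT) ⇒ ΔT = (L₂ − L₁)/(α₁L₁ − α₂L₂)
L₂ − L₁ = 1.6602 − 1.6589 = 1.30×10⁻³ m
α₁L₁ − α₂L₂ = 17×10⁻⁶×1.6589 − 8.84×10⁻⁶×1.6602 = 1.3525132×10⁻⁵ m/K
ΔT = 1.30×10⁻³ / 1.3525132×10⁻⁵ = 96.117 K
T = 19.0 + 96.117 = 115.117 °C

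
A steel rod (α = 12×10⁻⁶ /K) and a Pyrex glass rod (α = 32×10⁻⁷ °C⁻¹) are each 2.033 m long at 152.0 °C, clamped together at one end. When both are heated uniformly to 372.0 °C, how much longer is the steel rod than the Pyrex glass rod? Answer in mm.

3.94 mm

ΔT = 220.0 K
steel: ΔL = 12×10⁻⁶ × 2.033 m × 220.0 = 5.3671×10⁻³ m = 5.3671 mm
Pyrex glass: ΔL = 32×10⁻⁷ × 2.033 m × 220.0 = 1.4312×10⁻³ m = 1.4312 mm
difference = 5.3671 − 1.4312 = 3.9359 mm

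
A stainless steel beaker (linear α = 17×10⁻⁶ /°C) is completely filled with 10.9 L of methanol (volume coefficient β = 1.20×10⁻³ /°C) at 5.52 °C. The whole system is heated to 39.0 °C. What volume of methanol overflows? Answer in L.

The beaker also expands: β_container ≈ 3α = 5.1×10⁻⁵ /K
Net overflow = V₀(β_liq − 3α_cont)ΔT
β − 3α = 1.20×10⁻³ − 5.1×10⁻⁵ = 1.149×10⁻³ /K; ΔT = 33.48 K
ΔV = 10.9 × 1.149×10⁻³ × 33.48 = 0.419 L

0.419 L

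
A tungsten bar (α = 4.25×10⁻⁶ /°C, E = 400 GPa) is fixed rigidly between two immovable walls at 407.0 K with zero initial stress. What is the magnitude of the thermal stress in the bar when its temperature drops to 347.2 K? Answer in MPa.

σ = 102 MPa

Fully constrained: the free strain ε = αΔT is blocked, so σ = Eε = EαΔT.
|ΔT| = 59.8 K
σ = 400×10⁹ × 4.25×10⁻⁶ × 59.8 = 1.02×10⁸ Pa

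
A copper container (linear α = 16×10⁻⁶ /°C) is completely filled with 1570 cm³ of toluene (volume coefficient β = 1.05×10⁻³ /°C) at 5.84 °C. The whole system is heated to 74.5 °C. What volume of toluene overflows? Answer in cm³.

108 cm³

The container also expands: β_container ≈ 3α = 4.8×10⁻⁵ /K
Net overflow = V₀(β_liq − 3α_cont)ΔT
β − 3α = 1.05×10⁻³ − 4.8×10⁻⁵ = 1.002×10⁻³ /K; ΔT = 68.66 K
ΔV = 1570 × 1.002×10⁻³ × 68.66 = 108 cm³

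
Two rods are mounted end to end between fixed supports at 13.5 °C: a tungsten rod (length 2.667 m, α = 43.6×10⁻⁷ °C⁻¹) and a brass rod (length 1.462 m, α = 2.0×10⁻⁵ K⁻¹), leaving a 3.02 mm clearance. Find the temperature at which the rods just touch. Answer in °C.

Gap closes when ΔL₁ + ΔL₂ = 3.02 mm = 3.02×10⁻³ m
(α₁L₁ + α₂L₂)ΔT = g
α₁L₁ + α₂L₂ = 43.6×10⁻⁷×2.667 + 2.0×10⁻⁵×1.462 = 4.086812×10⁻⁵ m/K
ΔT = 3.02×10⁻³ / 4.086812×10⁻⁵ = 73.896 K
T = 13.5 + 73.896 = 87.396 °C

T = 87.4 °C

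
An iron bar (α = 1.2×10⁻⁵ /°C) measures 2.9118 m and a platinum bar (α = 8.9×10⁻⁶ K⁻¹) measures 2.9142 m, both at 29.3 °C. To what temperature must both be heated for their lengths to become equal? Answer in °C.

T = 295.8 °C

Equal length when α₁L₁ΔT − α₂L₂ΔT = L₂ − L₁ = 2.40×10⁻³ m
α₁L₁ = 3.49416×10⁻⁵, α₂L₂ = 2.593638×10⁻⁵ → Δ(αL) = 9.00522×10⁻⁶ m/K
ΔT = 2.40×10⁻³ / 9.00522×10⁻⁶ = 266.512 K, so T = 29.3 + 266.512 = 295.812 °C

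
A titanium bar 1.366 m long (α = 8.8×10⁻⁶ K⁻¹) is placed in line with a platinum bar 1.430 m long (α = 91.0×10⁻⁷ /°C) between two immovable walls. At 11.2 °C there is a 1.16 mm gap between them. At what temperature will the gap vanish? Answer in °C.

α₁L₁ = 1.20208×10⁻⁵ m/K, α₂L₂ = 1.3013×10⁻⁵ m/K → total 2.50338×10⁻⁵ m/K
ΔT = g/(α₁L₁+α₂L₂) = 1.16×10⁻³ / 2.50338×10⁻⁵ = 46.337 K
T = 11.2 + 46.337 = 57.537 °C

T = 57.5 °C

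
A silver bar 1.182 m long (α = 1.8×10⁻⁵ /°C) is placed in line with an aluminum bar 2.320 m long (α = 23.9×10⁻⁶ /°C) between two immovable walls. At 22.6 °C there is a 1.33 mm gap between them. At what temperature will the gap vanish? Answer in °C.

T = 39.9 °C

Gap closes when ΔL₁ + ΔL₂ = 1.33 mm = 1.33×10⁻³ m
(α₁L₁ + α₂L₂)ΔT = g
α₁L₁ + α₂L₂ = 1.8×10⁻⁵×1.182 + 23.9×10⁻⁶×2.320 = 7.6724×10⁻⁵ m/K
ΔT = 1.33×10⁻³ / 7.6724×10⁻⁵ = 17.335 K
T = 22.6 + 17.335 = 39.935 °C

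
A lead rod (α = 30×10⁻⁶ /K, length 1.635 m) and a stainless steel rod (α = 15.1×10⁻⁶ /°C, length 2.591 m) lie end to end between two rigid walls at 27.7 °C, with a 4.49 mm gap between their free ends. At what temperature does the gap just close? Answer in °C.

α₁L₁ = 4.905×10⁻⁵ m/K, α₂L₂ = 3.91241×10⁻⁵ m/K → total 8.81741×10⁻⁵ m/K
ΔT = g/(α₁L₁+α₂L₂) = 4.49×10⁻³ / 8.81741×10⁻⁵ = 50.922 K
T = 27.7 + 50.922 = 78.622 °C

T = 78.6 °C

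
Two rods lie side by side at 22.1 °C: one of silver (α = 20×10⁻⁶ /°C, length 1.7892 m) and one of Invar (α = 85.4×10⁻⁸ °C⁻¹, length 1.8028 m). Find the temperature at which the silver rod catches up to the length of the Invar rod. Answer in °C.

T = 419.2 °C

Equal length when α₁L₁ΔT − α₂L₂ΔT = L₂ − L₁ = 1.36×10⁻² m
α₁L₁ = 3.5784×10⁻⁵, α₂L₂ = 1.5395912×10⁻⁶ → Δ(αL) = 3.42444088×10⁻⁵ m/K
ΔT = 1.36×10⁻² / 3.42444088×10⁻⁵ = 397.145 K, so T = 22.1 + 397.145 = 419.245 °C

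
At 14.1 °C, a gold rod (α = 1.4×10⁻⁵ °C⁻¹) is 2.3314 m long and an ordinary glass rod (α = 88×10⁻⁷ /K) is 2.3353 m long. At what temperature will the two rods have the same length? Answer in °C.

Equal length when α₁L₁ΔT − α₂L₂ΔT = L₂ − L₁ = 3.90×10⁻³ m
α₁L₁ = 3.26396×10⁻⁵, α₂L₂ = 2.055064×10⁻⁵ → Δ(αL) = 1.208896×10⁻⁵ m/K
ΔT = 3.90×10⁻³ / 1.208896×10⁻⁵ = 322.608 K, so T = 14.1 + 322.608 = 336.708 °C

T = 336.7 °C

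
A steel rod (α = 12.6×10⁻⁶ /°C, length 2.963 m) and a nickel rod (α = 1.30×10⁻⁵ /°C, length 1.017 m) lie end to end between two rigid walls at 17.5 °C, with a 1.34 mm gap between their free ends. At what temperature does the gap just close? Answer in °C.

α₁L₁ = 3.73338×10⁻⁵ m/K, α₂L₂ = 1.3221×10⁻⁵ m/K → total 5.05548×10⁻⁵ m/K
ΔT = g/(α₁L₁+α₂L₂) = 1.34×10⁻³ / 5.05548×10⁻⁵ = 26.506 K
T = 17.5 + 26.506 = 44.006 °C

T = 44.0 °C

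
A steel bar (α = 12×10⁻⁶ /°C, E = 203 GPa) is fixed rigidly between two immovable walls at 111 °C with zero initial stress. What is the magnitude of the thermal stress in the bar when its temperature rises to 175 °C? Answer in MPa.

Fully constrained: the free strain ε = αΔT is blocked, so σ = Eε = EαΔT.
|ΔT| = 64 K
σ = 203×10⁹ × 12×10⁻⁶ × 64 = 1.56×10⁸ Pa

σ = 156 MPa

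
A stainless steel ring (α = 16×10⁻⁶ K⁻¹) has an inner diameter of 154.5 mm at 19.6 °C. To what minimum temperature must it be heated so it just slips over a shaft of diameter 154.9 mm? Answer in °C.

Required Δd = 154.9 − 154.5 = 0.4 mm
Δd = αd₀ΔT ⇒ ΔT = Δd/(αd₀) = 0.4 / (16×10⁻⁶ × 154.5) = 161.81 K
T_min = 19.6 + 161.81 = 181.41 °C

T = 181 °C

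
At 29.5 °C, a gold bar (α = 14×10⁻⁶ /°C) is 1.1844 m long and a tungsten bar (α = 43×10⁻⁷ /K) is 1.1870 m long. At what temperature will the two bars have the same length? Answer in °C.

L₁(1 + α₁ΔT) = L₂(1 + α₂ΔT) ⇒ ΔT = (L₂ − L₁)/(α₁L₁ − α₂L₂)
L₂ − L₁ = 1.1870 − 1.1844 = 2.60×10⁻³ m
α₁L₁ − α₂L₂ = 14×10⁻⁶×1.1844 − 43×10⁻⁷×1.1870 = 1.14775×10⁻⁵ m/K
ΔT = 2.60×10⁻³ / 1.14775×10⁻⁵ = 226.530 K
T = 29.5 + 226.530 = 256.030 °C

T = 256.0 °C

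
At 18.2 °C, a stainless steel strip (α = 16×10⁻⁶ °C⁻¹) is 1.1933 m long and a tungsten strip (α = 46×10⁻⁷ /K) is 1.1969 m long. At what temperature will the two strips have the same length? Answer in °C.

L₁(1 + α₁ΔT) = L₂(1 + α₂ΔT) ⇒ ΔT = (L₂ − L₁)/(α₁L₁ − α₂L₂)
L₂ − L₁ = 1.1969 − 1.1933 = 3.60×10⁻³ m
α₁L₁ − α₂L₂ = 16×10⁻⁶×1.1933 − 46×10⁻⁷×1.1969 = 1.358706×10⁻⁵ m/K
ΔT = 3.60×10⁻³ / 1.358706×10⁻⁵ = 264.958 K
T = 18.2 + 264.958 = 283.158 °C

T = 283.2 °C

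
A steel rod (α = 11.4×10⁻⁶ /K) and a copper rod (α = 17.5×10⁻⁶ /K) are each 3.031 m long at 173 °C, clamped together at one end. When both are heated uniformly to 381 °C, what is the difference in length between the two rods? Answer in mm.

3.85 mm

ΔT = 208 K
steel: ΔL = 11.4×10⁻⁶ × 3.031 m × 208 = 7.1871×10⁻³ m = 7.1871 mm
copper: ΔL = 17.5×10⁻⁶ × 3.031 m × 208 = 1.1033×10⁻² m = 11.033 mm
difference = 11.033 − 7.1871 = 3.8459 mm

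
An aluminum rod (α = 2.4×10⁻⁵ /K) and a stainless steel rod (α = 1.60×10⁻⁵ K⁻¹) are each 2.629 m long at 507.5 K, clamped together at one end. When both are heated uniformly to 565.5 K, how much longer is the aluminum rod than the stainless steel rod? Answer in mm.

ΔT = 58.0 K
aluminum: ΔL = 2.4×10⁻⁵ × 2.629 m × 58.0 = 3.6596×10⁻³ m = 3.6596 mm
stainless steel: ΔL = 1.60×10⁻⁵ × 2.629 m × 58.0 = 2.4397×10⁻³ m = 2.4397 mm
difference = 3.6596 − 2.4397 = 1.2199 mm

1.22 mm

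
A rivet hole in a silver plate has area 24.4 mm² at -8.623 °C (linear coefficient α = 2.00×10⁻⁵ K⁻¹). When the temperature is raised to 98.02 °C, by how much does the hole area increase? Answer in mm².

Area coefficient ≈ 2α; |ΔT| = 106.643 K
ΔA = 2αA₀ΔT = 2(2.00×10⁻⁵)(24.4)(106.643) = 0.104 mm²

ΔA = 0.104 mm²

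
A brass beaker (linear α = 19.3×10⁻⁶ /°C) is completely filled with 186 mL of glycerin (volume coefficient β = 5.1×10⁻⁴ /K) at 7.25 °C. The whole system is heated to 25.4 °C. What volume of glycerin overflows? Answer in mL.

1.53 mL

The beaker also expands: β_container ≈ 3α = 5.79×10⁻⁵ /K
Net overflow = V₀(β_liq − 3α_cont)ΔT
β − 3α = 5.10×10⁻⁴ − 5.79×10⁻⁵ = 4.521×10⁻⁴ /K; ΔT = 18.15 K
ΔV = 186 × 4.521×10⁻⁴ × 18.15 = 1.53 mL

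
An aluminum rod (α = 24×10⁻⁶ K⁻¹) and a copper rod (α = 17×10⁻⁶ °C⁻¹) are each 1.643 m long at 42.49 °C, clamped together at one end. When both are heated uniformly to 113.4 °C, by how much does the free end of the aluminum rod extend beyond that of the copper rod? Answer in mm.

ΔT = 70.91 K
aluminum: ΔL = 24×10⁻⁶ × 1.643 m × 70.91 = 2.7961×10⁻³ m = 2.7961 mm
copper: ΔL = 17×10⁻⁶ × 1.643 m × 70.91 = 1.9806×10⁻³ m = 1.9806 mm
difference = 2.7961 − 1.9806 = 0.8155 mm

0.816 mm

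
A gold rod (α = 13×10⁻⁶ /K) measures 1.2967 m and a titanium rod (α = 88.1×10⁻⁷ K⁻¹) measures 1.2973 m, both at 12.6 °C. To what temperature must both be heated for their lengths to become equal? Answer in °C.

L₁(1 + α₁ΔT) = L₂(1 + α₂ΔT) ⇒ ΔT = (L₂ − L₁)/(α₁L₁ − α₂L₂)
L₂ − L₁ = 1.2973 − 1.2967 = 6.00×10⁻⁴ m
α₁L₁ − α₂L₂ = 13×10⁻⁶×1.2967 − 88.1×10⁻⁷×1.2973 = 5.427887×10⁻⁶ m/K
ΔT = 6.00×10⁻⁴ / 5.427887×10⁻⁶ = 110.540 K
T = 12.6 + 110.540 = 123.140 °C

T = 123.1 °C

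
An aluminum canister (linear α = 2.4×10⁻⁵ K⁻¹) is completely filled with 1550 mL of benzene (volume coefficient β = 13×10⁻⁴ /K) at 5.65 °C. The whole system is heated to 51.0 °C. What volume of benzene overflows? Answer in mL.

The canister also expands: β_container ≈ 3α = 7.2×10⁻⁵ /K
Net overflow = V₀(β_liq − 3α_cont)ΔT
β − 3α = 1.30×10⁻³ − 7.2×10⁻⁵ = 1.228×10⁻³ /K; ΔT = 45.35 K
ΔV = 1550 × 1.228×10⁻³ × 45.35 = 86.3 mL

86.3 mL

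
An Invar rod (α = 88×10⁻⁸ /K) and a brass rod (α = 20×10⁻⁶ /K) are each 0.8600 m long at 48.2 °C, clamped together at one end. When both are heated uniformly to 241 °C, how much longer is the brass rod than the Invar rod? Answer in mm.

3.17 mm

ΔT = 192.8 K
Invar: ΔL = 88×10⁻⁸ × 0.8600 m × 192.8 = 1.4591×10⁻⁴ m = 0.14591 mm
brass: ΔL = 20×10⁻⁶ × 0.8600 m × 192.8 = 3.3162×10⁻³ m = 3.3162 mm
difference = 3.3162 − 0.14591 = 3.17029 mm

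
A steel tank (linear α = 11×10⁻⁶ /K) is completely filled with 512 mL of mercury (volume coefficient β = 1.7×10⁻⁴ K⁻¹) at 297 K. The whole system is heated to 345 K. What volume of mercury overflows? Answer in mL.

3.37 mL

The tank also expands: β_container ≈ 3α = 3.3×10⁻⁵ /K
Net overflow = V₀(β_liq − 3α_cont)ΔT
β − 3α = 1.70×10⁻⁴ − 3.3×10⁻⁵ = 1.37×10⁻⁴ /K; ΔT = 48 K
ΔV = 512 × 1.37×10⁻⁴ × 48 = 3.37 mL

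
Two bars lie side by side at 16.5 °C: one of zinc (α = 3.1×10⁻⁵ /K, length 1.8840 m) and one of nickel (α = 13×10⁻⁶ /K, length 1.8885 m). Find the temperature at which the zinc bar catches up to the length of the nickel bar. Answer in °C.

T = 149.4 °C

L₁(1 + α₁ΔT) = L₂(1 + α₂ΔT) ⇒ ΔT = (L₂ − L₁)/(α₁L₁ − α₂L₂)
L₂ − L₁ = 1.8885 − 1.8840 = 4.50×10⁻³ m
α₁L₁ − α₂L₂ = 3.1×10⁻⁵×1.8840 − 13×10⁻⁶×1.8885 = 3.38535×10⁻⁵ m/K
ΔT = 4.50×10⁻³ / 3.38535×10⁻⁵ = 132.926 K
T = 16.5 + 132.926 = 149.426 °C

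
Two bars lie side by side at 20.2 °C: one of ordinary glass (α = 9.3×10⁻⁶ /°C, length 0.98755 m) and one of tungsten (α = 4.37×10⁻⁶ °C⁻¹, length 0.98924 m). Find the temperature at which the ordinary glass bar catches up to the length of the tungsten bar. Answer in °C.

T = 367.8 °C

Equal length when α₁L₁ΔT − α₂L₂ΔT = L₂ − L₁ = 1.69×10⁻³ m
α₁L₁ = 9.184215×10⁻⁶, α₂L₂ = 4.3229788×10⁻⁶ → Δ(αL) = 4.8612362×10⁻⁶ m/K
ΔT = 1.69×10⁻³ / 4.8612362×10⁻⁶ = 347.648 K, so T = 20.2 + 347.648 = 367.848 °C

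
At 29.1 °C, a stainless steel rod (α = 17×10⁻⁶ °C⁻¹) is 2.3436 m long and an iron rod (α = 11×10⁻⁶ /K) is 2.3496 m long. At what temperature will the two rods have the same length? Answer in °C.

Equal length when α₁L₁ΔT − α₂L₂ΔT = L₂ − L₁ = 6.00×10⁻³ m
α₁L₁ = 3.98412×10⁻⁵, α₂L₂ = 2.58456×10⁻⁵ → Δ(αL) = 1.39956×10⁻⁵ m/K
ΔT = 6.00×10⁻³ / 1.39956×10⁻⁵ = 428.706 K, so T = 29.1 + 428.706 = 457.806 °C

T = 457.8 °C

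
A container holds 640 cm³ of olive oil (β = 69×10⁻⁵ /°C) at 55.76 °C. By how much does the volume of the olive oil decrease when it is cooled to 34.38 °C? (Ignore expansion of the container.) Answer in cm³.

|ΔT| = |34.38 − 55.76| = 21.38 K
ΔV = βV₀ΔT = (69×10⁻⁵)(640)(21.38) = 9.44 cm³

ΔV = 9.44 cm³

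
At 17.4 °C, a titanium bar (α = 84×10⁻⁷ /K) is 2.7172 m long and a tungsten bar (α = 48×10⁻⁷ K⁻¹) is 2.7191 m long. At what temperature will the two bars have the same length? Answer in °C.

T = 211.8 °C

Equal length when α₁L₁ΔT − α₂L₂ΔT = L₂ − L₁ = 1.90×10⁻³ m
α₁L₁ = 2.282448×10⁻⁵, α₂L₂ = 1.305168×10⁻⁵ → Δ(αL) = 9.7728×10⁻⁶ m/K
ΔT = 1.90×10⁻³ / 9.7728×10⁻⁶ = 194.417 K, so T = 17.4 + 194.417 = 211.817 °C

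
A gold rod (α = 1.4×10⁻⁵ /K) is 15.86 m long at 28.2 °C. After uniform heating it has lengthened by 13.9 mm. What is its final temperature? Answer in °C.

ΔL = αL₀ΔT ⇒ ΔT = ΔL / (αL₀)
ΔT = 13.9×10⁻³ m / (1.4×10⁻⁵ × 15.86 m) = 62.601 K
T = 28.2 + 62.601 = 90.801 °C

T = 90.8 °C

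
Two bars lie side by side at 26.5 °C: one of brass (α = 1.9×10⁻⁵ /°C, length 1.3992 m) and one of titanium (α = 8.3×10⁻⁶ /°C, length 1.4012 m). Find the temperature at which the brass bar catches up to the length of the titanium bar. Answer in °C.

T = 160.2 °C

L₁(1 + α₁ΔT) = L₂(1 + α₂ΔT) ⇒ ΔT = (L₂ − L₁)/(α₁L₁ − α₂L₂)
L₂ − L₁ = 1.4012 − 1.3992 = 2.00×10⁻³ m
α₁L₁ − α₂L₂ = 1.9×10⁻⁵×1.3992 − 8.3×10⁻⁶×1.4012 = 1.495484×10⁻⁵ m/K
ΔT = 2.00×10⁻³ / 1.495484×10⁻⁵ = 133.736 K
T = 26.5 + 133.736 = 160.236 °C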